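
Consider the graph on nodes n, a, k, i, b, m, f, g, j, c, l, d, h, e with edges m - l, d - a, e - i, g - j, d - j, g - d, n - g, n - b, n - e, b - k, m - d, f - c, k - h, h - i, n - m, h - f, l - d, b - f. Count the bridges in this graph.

2

The edges on the cycle n-b-k-h-i-e-n are not bridges since each lies on that cycle.
But removing a - d disconnects a from d; removing f - c disconnects f from c — these are bridges.
That makes 2 bridges.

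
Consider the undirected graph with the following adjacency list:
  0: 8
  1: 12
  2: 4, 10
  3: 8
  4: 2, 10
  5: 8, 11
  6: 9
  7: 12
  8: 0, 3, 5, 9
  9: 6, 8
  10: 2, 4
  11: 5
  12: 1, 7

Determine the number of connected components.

Starting from 1 we can reach 1, 7, 12. That is one component of size 3.
Starting from 2 we can reach 2, 4, 10. That is one component of size 3.
Starting from 0 we can reach 0, 3, 5, 6, 8, 9, 11. That is one component of size 7.
Total: 3 components.

3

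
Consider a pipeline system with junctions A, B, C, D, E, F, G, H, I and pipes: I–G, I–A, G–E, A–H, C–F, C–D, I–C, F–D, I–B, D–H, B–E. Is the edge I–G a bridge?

No

After removing I–G, the path I-B-E-G still connects them, so the edge is not a bridge.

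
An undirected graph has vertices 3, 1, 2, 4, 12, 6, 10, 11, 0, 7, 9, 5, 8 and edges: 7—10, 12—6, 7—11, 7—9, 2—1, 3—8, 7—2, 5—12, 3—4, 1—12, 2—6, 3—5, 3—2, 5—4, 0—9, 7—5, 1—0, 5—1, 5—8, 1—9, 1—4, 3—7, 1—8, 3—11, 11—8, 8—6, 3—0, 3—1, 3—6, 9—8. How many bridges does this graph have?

1

The edges on the cycle 1-0-9-1 are not bridges since each lies on that cycle.
But removing 7—10 disconnects 7 from 10 — this is a bridge.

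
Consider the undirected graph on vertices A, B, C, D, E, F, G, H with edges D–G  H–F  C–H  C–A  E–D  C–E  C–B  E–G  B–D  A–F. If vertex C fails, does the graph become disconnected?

Deleting C raises the number of components from 1 to 2, so C is a cut vertex.

Yes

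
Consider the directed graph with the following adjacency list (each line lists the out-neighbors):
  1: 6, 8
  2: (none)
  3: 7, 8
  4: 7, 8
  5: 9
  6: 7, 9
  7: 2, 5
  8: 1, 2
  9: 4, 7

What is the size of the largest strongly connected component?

{1, 4, 5, 6, 7, 8, 9} are all mutually reachable — one SCC of size 7.
{3} is an SCC by itself.
{2} is an SCC by itself.
The largest has 7 vertices.

7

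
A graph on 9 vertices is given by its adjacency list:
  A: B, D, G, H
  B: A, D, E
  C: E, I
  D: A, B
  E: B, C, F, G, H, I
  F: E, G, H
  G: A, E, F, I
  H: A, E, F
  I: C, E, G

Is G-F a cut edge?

No

After removing G-F, the path G-E-F still connects them, so the edge is not a bridge.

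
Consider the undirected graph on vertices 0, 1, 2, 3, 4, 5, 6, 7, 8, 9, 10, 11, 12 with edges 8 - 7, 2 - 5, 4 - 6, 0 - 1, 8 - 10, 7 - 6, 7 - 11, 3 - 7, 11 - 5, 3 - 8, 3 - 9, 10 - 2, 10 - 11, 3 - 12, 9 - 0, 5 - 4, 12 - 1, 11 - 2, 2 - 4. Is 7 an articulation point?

No

Deleting 7 leaves 1 component (was 1) (its neighbors 3, 6, 8, 11 remain connected to each other), so 7 is not a cut vertex.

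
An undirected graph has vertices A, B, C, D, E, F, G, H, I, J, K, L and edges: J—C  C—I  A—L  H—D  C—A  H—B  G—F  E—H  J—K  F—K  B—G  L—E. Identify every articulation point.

Removing C increases the component count from 1 to 2, so C is a cut vertex.
Removing H increases the component count from 1 to 2, so H is a cut vertex.
By contrast removing A leaves 1 component; it is not a cut vertex. No other vertex is a cut vertex either.

C, H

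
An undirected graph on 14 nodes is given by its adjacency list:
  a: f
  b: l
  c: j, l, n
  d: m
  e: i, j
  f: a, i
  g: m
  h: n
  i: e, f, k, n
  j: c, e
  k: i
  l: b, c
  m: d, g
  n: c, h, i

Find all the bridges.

a-f, b-l, c-l, d-m, f-i, g-m, h-n, i-k

The edges on the cycle e-j-c-n-i-e are not bridges since each lies on that cycle.
But removing l-c disconnects l from c; removing i-k disconnects i from k; removing g-m disconnects g from m; removing n-h disconnects n from h — these are bridges.
In total 8 edges are bridges.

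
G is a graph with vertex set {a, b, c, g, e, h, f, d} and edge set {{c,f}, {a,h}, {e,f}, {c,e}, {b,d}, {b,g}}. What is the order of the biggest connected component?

Starting from a we can reach a, h. That is one component of size 2.
Starting from c we can reach c, e, f. That is one component of size 3.
Starting from b we can reach b, d, g. That is one component of size 3.
The largest has 3 vertices.

3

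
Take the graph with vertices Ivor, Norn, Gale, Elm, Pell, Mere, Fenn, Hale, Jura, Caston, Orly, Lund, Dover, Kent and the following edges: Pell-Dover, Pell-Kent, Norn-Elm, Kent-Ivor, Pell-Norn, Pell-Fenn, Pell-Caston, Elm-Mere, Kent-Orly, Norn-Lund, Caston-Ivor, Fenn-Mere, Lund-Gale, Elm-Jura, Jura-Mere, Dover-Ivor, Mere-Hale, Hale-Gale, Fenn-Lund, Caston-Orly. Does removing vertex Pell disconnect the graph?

Deleting Pell raises the number of components from 1 to 2, so Pell is a cut vertex.

Yes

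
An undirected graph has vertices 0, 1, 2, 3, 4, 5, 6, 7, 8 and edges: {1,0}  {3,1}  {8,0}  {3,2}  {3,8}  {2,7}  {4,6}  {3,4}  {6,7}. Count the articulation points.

Removing 3 increases the component count from 2 to 3, so 3 is a cut vertex.
By contrast removing 2 leaves 2 components; it is not a cut vertex. No other vertex is a cut vertex either.

1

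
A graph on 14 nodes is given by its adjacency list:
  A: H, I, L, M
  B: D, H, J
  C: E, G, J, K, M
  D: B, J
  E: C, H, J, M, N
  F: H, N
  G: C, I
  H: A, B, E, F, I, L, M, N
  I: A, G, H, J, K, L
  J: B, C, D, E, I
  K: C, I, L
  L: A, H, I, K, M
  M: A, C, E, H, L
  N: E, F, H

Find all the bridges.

none

The edges on the cycle J-C-E-M-A-I-J are not bridges since each lies on that cycle.
Every edge lies on some cycle, so there are no bridges.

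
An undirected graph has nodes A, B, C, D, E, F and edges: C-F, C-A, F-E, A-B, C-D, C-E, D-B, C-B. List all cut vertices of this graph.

C

Removing C increases the component count from 1 to 2, so C is a cut vertex.
By contrast removing D leaves 1 component; it is not a cut vertex. No other vertex is a cut vertex either.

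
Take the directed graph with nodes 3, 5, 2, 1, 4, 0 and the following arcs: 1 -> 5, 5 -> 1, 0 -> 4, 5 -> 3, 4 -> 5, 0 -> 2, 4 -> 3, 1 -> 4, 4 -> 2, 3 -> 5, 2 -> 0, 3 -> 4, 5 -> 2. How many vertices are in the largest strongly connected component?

6

{0, 1, 2, 3, 4, 5} are all mutually reachable — one SCC of size 6.
The largest has 6 vertices.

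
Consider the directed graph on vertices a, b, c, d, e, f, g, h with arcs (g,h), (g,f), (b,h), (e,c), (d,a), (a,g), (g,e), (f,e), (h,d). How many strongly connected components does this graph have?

{a, d, g, h} are all mutually reachable — one SCC of size 4.
{b} is an SCC by itself.
{f} is an SCC by itself.
{c} is an SCC by itself.
{e} is an SCC by itself.
That gives 5 strongly connected components.

5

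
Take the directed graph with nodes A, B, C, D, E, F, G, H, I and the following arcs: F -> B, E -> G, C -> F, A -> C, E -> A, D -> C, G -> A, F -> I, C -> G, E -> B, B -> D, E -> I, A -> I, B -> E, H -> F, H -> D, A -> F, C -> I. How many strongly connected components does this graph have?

3

{A, B, C, D, E, F, G} are all mutually reachable — one SCC of size 7.
{I} is an SCC by itself.
{H} is an SCC by itself.
That gives 3 strongly connected components.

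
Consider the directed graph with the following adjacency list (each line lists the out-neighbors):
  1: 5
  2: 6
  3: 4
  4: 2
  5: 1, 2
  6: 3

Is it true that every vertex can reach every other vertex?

No

There is no directed path from 4 to 5, so the graph is not strongly connected.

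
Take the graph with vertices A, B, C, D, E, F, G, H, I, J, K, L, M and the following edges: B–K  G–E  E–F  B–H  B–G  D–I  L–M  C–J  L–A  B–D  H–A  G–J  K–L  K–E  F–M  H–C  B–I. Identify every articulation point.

Removing B increases the component count from 1 to 2, so B is a cut vertex.
By contrast removing A leaves 1 component; it is not a cut vertex. No other vertex is a cut vertex either.

B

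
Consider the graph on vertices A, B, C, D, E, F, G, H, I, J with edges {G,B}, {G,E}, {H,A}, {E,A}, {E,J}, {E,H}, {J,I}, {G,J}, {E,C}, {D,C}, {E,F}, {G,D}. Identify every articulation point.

E, G, J

Removing E increases the component count from 1 to 3, so E is a cut vertex.
Removing G increases the component count from 1 to 2, so G is a cut vertex.
Removing J increases the component count from 1 to 2, so J is a cut vertex.
By contrast removing D leaves 1 component; it is not a cut vertex. No other vertex is a cut vertex either.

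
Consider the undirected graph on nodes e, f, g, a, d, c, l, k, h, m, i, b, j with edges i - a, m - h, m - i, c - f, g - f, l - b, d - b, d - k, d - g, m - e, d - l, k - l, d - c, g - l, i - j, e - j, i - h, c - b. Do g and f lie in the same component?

Yes

From g we can reach b, c, d, f, g, k, l, which includes f.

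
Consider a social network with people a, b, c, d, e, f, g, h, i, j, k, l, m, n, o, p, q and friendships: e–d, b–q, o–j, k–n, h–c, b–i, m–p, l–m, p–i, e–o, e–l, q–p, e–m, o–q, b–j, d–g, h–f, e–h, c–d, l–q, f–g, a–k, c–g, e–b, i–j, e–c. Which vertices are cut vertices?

e, k

Removing e increases the component count from 2 to 3, so e is a cut vertex.
Removing k increases the component count from 2 to 3, so k is a cut vertex.
By contrast removing g leaves 2 components; it is not a cut vertex. No other vertex is a cut vertex either.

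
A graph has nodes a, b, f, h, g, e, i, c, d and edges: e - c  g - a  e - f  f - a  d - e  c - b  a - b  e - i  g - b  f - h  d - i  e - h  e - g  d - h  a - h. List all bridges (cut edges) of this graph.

The edges on the cycle d-e-i-d are not bridges since each lies on that cycle.
Every edge lies on some cycle, so there are no bridges.

none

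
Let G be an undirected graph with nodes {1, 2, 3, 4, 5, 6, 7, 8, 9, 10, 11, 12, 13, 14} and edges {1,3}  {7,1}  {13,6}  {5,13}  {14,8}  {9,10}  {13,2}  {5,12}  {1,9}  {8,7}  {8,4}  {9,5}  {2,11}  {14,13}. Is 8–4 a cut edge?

Removing 8–4 leaves no path between 8 and 4: the component count goes from 1 to 2. So it is a bridge.

Yes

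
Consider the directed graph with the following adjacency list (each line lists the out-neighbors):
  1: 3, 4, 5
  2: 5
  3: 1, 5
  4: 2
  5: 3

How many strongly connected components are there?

1

{1, 2, 3, 4, 5} are all mutually reachable — one SCC of size 5.
That gives 1 strongly connected component.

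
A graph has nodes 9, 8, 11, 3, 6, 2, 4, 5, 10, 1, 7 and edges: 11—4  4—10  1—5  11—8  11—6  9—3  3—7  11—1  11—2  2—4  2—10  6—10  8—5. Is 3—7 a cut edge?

Removing 3—7 leaves no path between 3 and 7: the component count goes from 2 to 3. So it is a bridge.

Yes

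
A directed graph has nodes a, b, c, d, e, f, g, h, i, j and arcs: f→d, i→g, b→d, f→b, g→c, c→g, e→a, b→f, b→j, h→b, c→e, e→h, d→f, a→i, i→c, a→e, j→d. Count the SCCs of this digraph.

{a, c, e, g, i} are all mutually reachable — one SCC of size 5.
{b, d, f, j} are all mutually reachable — one SCC of size 4.
{h} is an SCC by itself.
That gives 3 strongly connected components.

3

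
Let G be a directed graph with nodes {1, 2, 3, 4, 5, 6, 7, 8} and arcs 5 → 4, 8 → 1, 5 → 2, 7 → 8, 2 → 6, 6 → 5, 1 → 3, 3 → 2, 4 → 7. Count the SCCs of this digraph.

1

{1, 2, 3, 4, 5, 6, 7, 8} are all mutually reachable — one SCC of size 8.
That gives 1 strongly connected component.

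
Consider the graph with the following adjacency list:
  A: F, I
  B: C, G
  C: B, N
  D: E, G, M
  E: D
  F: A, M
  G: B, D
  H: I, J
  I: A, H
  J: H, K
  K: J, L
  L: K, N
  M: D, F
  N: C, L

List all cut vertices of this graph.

D

Removing D increases the component count from 1 to 2, so D is a cut vertex.
By contrast removing A leaves 1 component; it is not a cut vertex. No other vertex is a cut vertex either.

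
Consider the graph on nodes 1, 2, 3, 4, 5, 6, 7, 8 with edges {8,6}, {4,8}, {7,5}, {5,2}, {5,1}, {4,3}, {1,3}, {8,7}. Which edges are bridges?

2-5, 6-8

The edges on the cycle 4-8-7-5-1-3-4 are not bridges since each lies on that cycle.
But removing 8–6 disconnects 8 from 6; removing 5–2 disconnects 5 from 2 — these are bridges.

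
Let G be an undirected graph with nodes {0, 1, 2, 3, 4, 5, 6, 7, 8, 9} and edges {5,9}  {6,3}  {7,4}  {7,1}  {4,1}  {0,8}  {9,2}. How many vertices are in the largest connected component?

Starting from 0 we can reach 0, 8. That is one component of size 2.
Starting from 3 we can reach 3, 6. That is one component of size 2.
Starting from 2 we can reach 2, 5, 9. That is one component of size 3.
Starting from 1 we can reach 1, 4, 7. That is one component of size 3.
The largest has 3 vertices.

3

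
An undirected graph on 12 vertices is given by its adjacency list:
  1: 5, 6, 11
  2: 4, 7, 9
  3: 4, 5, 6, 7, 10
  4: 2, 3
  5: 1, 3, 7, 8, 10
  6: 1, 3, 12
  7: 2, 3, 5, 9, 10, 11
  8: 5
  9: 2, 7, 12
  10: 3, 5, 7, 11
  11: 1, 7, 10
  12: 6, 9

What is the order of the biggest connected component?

12

Starting from 1 we can reach 1, 2, 3, 4, 5, 6, 7, 8, 9, 10, 11, 12. That is one component of size 12.
The largest has 12 vertices.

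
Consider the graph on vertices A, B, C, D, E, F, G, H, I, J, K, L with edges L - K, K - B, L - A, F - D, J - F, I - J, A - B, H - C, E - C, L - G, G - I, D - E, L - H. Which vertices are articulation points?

L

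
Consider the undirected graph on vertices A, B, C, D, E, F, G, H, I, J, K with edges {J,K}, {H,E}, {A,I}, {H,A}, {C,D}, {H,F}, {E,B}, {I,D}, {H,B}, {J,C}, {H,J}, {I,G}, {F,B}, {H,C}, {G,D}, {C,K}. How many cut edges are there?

The edges on the cycle I-G-D-I are not bridges since each lies on that cycle.
Every edge lies on some cycle, so there are no bridges.

0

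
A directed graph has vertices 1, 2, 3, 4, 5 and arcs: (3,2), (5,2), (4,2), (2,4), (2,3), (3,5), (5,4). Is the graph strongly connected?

There is no directed path from 5 to 1, so the graph is not strongly connected.

No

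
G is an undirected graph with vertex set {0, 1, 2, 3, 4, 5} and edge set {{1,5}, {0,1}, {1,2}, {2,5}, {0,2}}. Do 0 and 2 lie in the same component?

From 0 we can reach 0, 1, 2, 5, which includes 2.

Yes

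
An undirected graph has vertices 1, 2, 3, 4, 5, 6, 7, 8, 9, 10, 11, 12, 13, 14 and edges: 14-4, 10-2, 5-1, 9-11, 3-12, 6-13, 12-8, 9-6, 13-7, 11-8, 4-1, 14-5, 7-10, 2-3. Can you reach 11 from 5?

No

The component containing 5 is {1, 4, 5, 14}, and 11 is not in it.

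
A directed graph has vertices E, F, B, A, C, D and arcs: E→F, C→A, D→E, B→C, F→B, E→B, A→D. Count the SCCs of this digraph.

1

{A, B, C, D, E, F} are all mutually reachable — one SCC of size 6.
That gives 1 strongly connected component.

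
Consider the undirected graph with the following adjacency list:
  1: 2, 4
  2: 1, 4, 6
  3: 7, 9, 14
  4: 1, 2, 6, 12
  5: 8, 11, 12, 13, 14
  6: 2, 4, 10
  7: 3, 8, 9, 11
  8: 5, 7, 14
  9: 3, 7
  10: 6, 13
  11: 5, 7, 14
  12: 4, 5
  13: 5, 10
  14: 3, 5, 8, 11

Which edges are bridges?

The edges on the cycle 7-9-3-7 are not bridges since each lies on that cycle.
Every edge lies on some cycle, so there are no bridges.

none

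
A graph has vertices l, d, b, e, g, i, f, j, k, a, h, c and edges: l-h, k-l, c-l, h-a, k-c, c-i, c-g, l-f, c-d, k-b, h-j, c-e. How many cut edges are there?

9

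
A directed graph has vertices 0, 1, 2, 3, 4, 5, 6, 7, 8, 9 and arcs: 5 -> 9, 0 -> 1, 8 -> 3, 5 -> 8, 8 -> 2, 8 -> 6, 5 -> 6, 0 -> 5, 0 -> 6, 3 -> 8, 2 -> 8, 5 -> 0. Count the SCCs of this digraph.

{2, 3, 8} are all mutually reachable — one SCC of size 3.
{0, 5} are all mutually reachable — one SCC of size 2.
{6} is an SCC by itself.
{9} is an SCC by itself.
{7} is an SCC by itself.
(and 2 more singleton SCCs)
That gives 7 strongly connected components.

7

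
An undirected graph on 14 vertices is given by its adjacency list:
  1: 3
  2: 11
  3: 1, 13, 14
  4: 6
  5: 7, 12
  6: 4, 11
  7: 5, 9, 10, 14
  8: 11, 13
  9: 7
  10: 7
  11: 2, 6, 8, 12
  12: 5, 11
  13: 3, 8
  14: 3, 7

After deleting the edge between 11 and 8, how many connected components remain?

1

11 and 8 are still connected via 11-12-5-7-14-3-13-8, so the component count stays at 1.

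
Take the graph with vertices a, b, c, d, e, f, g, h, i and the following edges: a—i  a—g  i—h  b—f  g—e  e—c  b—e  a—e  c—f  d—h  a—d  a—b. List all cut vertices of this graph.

Removing a increases the component count from 1 to 2, so a is a cut vertex.
By contrast removing f leaves 1 component; it is not a cut vertex. No other vertex is a cut vertex either.

a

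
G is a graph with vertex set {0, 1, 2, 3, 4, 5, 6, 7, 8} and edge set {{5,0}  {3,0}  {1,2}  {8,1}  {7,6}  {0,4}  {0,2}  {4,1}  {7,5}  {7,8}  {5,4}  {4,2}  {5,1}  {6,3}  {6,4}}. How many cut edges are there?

The edges on the cycle 7-8-1-2-4-0-5-7 are not bridges since each lies on that cycle.
Every edge lies on some cycle, so there are no bridges.

0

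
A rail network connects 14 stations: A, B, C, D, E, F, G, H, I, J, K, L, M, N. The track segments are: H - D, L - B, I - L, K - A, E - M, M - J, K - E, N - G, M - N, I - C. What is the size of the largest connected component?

F is isolated — a component by itself.
Starting from D we can reach D, H. That is one component of size 2.
Starting from B we can reach B, C, I, L. That is one component of size 4.
Starting from A we can reach A, E, G, J, K, M, N. That is one component of size 7.
The largest has 7 vertices.

7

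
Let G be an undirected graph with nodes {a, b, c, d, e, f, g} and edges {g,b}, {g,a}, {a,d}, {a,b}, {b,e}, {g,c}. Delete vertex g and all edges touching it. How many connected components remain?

With g gone, the remaining components are: {c}; {f}; {a, b, d, e}.
That is 3 components.

3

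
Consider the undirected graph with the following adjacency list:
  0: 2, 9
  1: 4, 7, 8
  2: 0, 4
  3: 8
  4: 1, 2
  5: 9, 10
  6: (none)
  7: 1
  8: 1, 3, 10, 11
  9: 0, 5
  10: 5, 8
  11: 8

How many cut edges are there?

3

The edges on the cycle 10-5-9-0-2-4-1-8-10 are not bridges since each lies on that cycle.
But removing 7-1 disconnects 7 from 1; removing 11-8 disconnects 11 from 8; removing 3-8 disconnects 3 from 8 — these are bridges.
That makes 3 bridges.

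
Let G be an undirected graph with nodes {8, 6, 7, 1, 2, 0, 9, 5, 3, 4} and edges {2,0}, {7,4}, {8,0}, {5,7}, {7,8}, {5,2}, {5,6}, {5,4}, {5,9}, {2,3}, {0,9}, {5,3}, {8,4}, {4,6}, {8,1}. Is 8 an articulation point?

Yes

Deleting 8 raises the number of components from 1 to 2, so 8 is a cut vertex.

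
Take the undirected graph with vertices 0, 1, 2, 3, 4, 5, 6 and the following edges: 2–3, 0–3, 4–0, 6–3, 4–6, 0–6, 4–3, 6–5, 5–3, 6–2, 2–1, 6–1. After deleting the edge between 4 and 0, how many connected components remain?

4 and 0 are still connected via 4-6-0, so the component count stays at 1.

1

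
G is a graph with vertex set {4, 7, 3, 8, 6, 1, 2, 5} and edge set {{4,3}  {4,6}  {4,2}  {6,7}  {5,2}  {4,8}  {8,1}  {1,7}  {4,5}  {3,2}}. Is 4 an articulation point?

Yes

Deleting 4 raises the number of components from 1 to 2, so 4 is a cut vertex.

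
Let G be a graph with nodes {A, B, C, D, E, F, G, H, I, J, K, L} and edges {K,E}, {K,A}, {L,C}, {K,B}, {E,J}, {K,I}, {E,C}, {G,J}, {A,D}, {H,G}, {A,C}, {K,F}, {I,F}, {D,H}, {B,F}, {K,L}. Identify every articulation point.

K

Removing K increases the component count from 1 to 2, so K is a cut vertex.
By contrast removing L leaves 1 component; it is not a cut vertex. No other vertex is a cut vertex either.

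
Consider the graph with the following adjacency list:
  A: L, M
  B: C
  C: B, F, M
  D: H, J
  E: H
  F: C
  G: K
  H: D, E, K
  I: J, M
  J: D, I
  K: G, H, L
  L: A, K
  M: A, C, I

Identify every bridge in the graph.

B-C, C-F, C-M, E-H, G-K

The edges on the cycle M-I-J-D-H-K-L-A-M are not bridges since each lies on that cycle.
But removing M-C disconnects M from C; removing C-F disconnects C from F; removing E-H disconnects E from H; removing C-B disconnects C from B — these are bridges.
In total 5 edges are bridges.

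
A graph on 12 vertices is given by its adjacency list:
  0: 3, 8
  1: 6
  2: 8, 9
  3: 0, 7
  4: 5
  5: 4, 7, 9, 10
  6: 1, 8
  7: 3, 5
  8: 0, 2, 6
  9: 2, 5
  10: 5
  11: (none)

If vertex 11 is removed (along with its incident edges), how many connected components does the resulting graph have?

1

With 11 gone, the remaining components are: {0, 1, 2, 3, 4, 5, 6, 7, 8, 9, 10}.
That is 1 component.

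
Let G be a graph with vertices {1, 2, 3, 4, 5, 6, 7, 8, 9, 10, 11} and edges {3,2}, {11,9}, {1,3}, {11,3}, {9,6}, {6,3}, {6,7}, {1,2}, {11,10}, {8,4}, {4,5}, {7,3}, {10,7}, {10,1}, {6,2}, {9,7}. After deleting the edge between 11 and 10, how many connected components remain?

2

11 and 10 are still connected via 11-9-7-10, so the component count stays at 2.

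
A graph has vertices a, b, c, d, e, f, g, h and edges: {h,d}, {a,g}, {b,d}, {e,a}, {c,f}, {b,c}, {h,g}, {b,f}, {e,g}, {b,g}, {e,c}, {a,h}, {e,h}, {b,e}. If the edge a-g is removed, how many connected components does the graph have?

a and g are still connected via a-e-g, so the component count stays at 1.

1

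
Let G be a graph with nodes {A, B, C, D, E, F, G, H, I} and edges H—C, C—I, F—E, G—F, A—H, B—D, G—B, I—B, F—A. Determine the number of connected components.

Starting from A we can reach A, B, C, D, E, F, G, H, I. That is one component of size 9.
Total: 1 component.

1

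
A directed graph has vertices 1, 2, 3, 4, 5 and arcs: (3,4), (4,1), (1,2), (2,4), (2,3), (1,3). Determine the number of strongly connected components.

{1, 2, 3, 4} are all mutually reachable — one SCC of size 4.
{5} is an SCC by itself.
That gives 2 strongly connected components.

2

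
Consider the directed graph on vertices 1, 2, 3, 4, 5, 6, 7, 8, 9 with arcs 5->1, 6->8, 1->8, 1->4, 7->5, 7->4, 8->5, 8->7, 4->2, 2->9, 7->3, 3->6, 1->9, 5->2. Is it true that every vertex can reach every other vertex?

There is no directed path from 9 to 6, so the graph is not strongly connected.

No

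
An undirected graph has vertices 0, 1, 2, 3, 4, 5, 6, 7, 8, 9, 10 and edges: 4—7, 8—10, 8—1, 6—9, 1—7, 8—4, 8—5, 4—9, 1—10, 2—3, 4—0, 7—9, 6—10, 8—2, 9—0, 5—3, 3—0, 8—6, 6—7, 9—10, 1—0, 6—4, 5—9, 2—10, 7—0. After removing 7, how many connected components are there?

With 7 gone, the remaining components are: {0, 1, 2, 3, 4, 5, 6, 8, 9, 10}.
That is 1 component.

1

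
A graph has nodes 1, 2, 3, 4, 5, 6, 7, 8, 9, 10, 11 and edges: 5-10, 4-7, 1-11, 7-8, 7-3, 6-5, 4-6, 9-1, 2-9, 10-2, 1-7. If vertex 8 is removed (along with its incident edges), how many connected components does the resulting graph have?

1

With 8 gone, the remaining components are: {1, 2, 3, 4, 5, 6, 7, 9, 10, 11}.
That is 1 component.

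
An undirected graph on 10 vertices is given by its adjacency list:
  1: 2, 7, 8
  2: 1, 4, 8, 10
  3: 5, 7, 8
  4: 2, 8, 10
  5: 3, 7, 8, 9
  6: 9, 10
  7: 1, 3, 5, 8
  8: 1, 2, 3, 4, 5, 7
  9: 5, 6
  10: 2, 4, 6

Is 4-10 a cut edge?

After removing 4-10, the path 4-2-10 still connects them, so the edge is not a bridge.

No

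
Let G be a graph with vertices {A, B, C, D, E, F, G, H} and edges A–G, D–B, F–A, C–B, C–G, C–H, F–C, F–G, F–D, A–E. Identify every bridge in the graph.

The edges on the cycle F-D-B-C-F are not bridges since each lies on that cycle.
But removing C–H disconnects C from H; removing A–E disconnects A from E — these are bridges.

A-E, C-H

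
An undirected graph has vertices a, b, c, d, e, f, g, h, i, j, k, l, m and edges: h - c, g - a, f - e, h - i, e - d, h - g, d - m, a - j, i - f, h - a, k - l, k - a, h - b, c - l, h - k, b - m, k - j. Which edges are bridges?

none

The edges on the cycle h-c-l-k-h are not bridges since each lies on that cycle.
Every edge lies on some cycle, so there are no bridges.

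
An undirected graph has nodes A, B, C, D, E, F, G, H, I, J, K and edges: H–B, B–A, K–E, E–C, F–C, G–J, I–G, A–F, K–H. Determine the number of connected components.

D is isolated — a component by itself.
Starting from G we can reach G, I, J. That is one component of size 3.
Starting from A we can reach A, B, C, E, F, H, K. That is one component of size 7.
Total: 3 components.

3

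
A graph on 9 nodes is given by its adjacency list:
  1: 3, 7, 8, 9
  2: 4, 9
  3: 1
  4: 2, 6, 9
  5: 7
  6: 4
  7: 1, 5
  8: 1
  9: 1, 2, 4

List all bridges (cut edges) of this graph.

The edges on the cycle 9-4-2-9 are not bridges since each lies on that cycle.
But removing 6-4 disconnects 6 from 4; removing 1-7 disconnects 1 from 7; removing 1-3 disconnects 1 from 3; removing 1-9 disconnects 1 from 9 — these are bridges.
In total 6 edges are bridges.

1-3, 1-7, 1-8, 1-9, 4-6, 5-7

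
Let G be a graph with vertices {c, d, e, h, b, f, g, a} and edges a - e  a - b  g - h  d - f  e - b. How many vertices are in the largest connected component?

c is isolated — a component by itself.
Starting from g we can reach g, h. That is one component of size 2.
Starting from d we can reach d, f. That is one component of size 2.
Starting from a we can reach a, b, e. That is one component of size 3.
The largest has 3 vertices.

3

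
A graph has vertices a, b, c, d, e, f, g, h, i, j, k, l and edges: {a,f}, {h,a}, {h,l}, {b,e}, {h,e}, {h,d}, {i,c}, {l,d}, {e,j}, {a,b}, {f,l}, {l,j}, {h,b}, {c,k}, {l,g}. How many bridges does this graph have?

3

The edges on the cycle h-a-f-l-d-h are not bridges since each lies on that cycle.
But removing l–g disconnects l from g; removing c–k disconnects c from k; removing i–c disconnects i from c — these are bridges.
That makes 3 bridges.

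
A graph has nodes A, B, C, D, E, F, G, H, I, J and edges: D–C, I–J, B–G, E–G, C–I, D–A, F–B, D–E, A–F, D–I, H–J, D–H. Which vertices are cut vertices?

Removing D increases the component count from 1 to 2, so D is a cut vertex.
By contrast removing I leaves 1 component; it is not a cut vertex. No other vertex is a cut vertex either.

D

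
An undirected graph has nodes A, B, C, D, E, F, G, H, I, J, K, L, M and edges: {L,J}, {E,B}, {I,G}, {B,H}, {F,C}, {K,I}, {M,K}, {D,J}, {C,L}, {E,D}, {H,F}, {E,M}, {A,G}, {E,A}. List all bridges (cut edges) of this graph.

none

The edges on the cycle E-M-K-I-G-A-E are not bridges since each lies on that cycle.
Every edge lies on some cycle, so there are no bridges.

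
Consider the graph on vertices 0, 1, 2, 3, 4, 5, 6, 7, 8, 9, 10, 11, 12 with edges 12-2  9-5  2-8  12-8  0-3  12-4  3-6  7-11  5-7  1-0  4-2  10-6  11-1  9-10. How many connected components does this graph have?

2

Starting from 2 we can reach 2, 4, 8, 12. That is one component of size 4.
Starting from 0 we can reach 0, 1, 3, 5, 6, 7, 9, 10, 11. That is one component of size 9.
Total: 2 components.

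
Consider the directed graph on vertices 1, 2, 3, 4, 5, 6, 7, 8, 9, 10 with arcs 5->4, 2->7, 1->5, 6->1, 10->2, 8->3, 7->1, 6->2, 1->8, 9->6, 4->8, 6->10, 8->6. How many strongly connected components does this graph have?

3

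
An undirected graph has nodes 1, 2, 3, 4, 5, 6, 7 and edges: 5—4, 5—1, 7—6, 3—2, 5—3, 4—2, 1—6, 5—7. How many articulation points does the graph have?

1

Removing 5 increases the component count from 1 to 2, so 5 is a cut vertex.
By contrast removing 3 leaves 1 component; it is not a cut vertex. No other vertex is a cut vertex either.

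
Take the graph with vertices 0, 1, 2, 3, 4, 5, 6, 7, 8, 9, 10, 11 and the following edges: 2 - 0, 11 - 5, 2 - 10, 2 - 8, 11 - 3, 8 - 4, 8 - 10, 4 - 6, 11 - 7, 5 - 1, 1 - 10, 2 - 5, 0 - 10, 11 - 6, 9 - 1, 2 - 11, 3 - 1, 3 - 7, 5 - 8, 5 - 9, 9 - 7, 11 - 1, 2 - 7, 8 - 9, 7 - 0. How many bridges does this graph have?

0

The edges on the cycle 11-5-1-3-11 are not bridges since each lies on that cycle.
Every edge lies on some cycle, so there are no bridges.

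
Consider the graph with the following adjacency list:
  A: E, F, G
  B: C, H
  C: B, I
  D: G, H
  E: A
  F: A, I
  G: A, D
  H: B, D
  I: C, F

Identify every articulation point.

A

Removing A increases the component count from 1 to 2, so A is a cut vertex.
By contrast removing E leaves 1 component; it is not a cut vertex. No other vertex is a cut vertex either.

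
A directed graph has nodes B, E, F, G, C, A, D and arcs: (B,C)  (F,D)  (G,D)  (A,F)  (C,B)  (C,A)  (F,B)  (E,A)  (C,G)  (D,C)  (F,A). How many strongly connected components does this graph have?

2

{A, B, C, D, F, G} are all mutually reachable — one SCC of size 6.
{E} is an SCC by itself.
That gives 2 strongly connected components.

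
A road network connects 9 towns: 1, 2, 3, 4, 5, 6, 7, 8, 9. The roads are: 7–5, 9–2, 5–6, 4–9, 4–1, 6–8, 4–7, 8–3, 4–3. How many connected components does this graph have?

1

Starting from 1 we can reach 1, 2, 3, 4, 5, 6, 7, 8, 9. That is one component of size 9.
Total: 1 component.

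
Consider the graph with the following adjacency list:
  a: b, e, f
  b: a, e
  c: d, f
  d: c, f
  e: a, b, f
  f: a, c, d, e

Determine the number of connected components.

Starting from a we can reach a, b, c, d, e, f. That is one component of size 6.
Total: 1 component.

1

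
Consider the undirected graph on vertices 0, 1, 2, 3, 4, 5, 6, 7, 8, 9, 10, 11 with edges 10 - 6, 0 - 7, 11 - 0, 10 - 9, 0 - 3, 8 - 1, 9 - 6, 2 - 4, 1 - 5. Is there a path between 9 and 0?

No

The component containing 9 is {6, 9, 10}, and 0 is not in it.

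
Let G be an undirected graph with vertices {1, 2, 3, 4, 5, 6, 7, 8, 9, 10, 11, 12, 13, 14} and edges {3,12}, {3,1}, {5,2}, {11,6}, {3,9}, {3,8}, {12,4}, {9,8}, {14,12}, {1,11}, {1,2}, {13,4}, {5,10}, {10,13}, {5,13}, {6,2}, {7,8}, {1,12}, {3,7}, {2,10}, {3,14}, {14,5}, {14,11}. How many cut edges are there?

The edges on the cycle 3-7-8-3 are not bridges since each lies on that cycle.
Every edge lies on some cycle, so there are no bridges.

0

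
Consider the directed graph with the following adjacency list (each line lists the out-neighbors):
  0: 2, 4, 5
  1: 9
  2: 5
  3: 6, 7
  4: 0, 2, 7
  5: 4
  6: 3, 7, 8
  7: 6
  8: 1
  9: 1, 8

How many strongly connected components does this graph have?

3

{0, 2, 4, 5} are all mutually reachable — one SCC of size 4.
{3, 6, 7} are all mutually reachable — one SCC of size 3.
{1, 8, 9} are all mutually reachable — one SCC of size 3.
That gives 3 strongly connected components.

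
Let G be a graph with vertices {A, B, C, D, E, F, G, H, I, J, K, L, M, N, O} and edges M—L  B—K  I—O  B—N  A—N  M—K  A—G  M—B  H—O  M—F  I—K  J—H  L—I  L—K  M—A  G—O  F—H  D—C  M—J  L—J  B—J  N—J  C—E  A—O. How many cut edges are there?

2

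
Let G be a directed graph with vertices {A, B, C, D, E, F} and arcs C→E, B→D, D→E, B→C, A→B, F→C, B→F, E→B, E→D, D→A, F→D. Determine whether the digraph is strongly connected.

From B we can reach every vertex (A, B, C, D, E, F), and every vertex can reach B (A, B, C, D, E, F). So the whole graph is one strongly connected component.

Yes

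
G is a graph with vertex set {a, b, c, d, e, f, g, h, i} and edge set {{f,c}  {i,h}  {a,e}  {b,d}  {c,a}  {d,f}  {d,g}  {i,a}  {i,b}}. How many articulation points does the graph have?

Removing a increases the component count from 1 to 2, so a is a cut vertex.
Removing d increases the component count from 1 to 2, so d is a cut vertex.
Removing i increases the component count from 1 to 2, so i is a cut vertex.
By contrast removing c leaves 1 component; it is not a cut vertex. No other vertex is a cut vertex either.

3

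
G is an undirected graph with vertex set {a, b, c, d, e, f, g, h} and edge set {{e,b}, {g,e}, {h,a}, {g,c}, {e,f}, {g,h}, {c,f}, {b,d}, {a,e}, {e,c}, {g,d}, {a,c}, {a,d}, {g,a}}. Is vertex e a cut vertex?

Deleting e leaves 1 component (was 1) (its neighbors a, b, c, f, g remain connected to each other), so e is not a cut vertex.

No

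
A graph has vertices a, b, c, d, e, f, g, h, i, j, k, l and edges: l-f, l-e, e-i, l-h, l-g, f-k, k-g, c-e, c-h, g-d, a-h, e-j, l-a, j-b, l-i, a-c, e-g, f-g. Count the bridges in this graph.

3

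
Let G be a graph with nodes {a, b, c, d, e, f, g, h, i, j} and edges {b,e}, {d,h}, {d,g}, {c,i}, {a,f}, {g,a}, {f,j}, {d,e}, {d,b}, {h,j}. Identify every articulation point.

d

Removing d increases the component count from 2 to 3, so d is a cut vertex.
By contrast removing g leaves 2 components; it is not a cut vertex. No other vertex is a cut vertex either.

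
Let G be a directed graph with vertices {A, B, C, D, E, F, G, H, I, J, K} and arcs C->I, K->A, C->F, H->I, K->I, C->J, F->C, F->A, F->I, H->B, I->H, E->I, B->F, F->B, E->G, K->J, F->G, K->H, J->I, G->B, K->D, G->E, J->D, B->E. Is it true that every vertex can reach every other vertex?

No

There is no directed path from F to K, so the graph is not strongly connected.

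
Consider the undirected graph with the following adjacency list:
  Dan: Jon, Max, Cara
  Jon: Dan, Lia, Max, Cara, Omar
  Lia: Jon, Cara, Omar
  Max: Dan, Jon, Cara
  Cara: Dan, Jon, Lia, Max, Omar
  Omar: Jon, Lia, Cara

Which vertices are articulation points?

none

Removing Omar, for instance, still leaves 1 component. No single vertex removal increases the component count — the graph has no articulation points.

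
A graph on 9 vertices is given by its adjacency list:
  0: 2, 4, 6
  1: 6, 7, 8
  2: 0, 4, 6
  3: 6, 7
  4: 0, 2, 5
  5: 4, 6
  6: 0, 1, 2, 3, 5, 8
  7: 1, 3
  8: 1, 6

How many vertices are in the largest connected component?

9

Starting from 0 we can reach 0, 1, 2, 3, 4, 5, 6, 7, 8. That is one component of size 9.
The largest has 9 vertices.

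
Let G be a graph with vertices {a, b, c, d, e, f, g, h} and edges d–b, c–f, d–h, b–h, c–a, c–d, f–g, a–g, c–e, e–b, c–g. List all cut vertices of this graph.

Removing c increases the component count from 1 to 2, so c is a cut vertex.
By contrast removing b leaves 1 component; it is not a cut vertex. No other vertex is a cut vertex either.

c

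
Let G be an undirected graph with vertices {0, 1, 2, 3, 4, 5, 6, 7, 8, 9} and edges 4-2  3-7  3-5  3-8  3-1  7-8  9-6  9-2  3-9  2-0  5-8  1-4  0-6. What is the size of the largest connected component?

10

Starting from 0 we can reach 0, 1, 2, 3, 4, 5, 6, 7, 8, 9. That is one component of size 10.
The largest has 10 vertices.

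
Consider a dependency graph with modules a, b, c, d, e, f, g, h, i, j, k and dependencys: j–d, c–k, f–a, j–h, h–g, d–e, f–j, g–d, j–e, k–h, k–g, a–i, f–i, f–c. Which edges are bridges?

The edges on the cycle f-a-i-f are not bridges since each lies on that cycle.
Every edge lies on some cycle, so there are no bridges.

none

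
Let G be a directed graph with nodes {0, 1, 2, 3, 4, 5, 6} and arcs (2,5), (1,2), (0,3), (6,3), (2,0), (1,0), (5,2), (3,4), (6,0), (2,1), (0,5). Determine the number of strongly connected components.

{0, 1, 2, 5} are all mutually reachable — one SCC of size 4.
{4} is an SCC by itself.
{3} is an SCC by itself.
{6} is an SCC by itself.
That gives 4 strongly connected components.

4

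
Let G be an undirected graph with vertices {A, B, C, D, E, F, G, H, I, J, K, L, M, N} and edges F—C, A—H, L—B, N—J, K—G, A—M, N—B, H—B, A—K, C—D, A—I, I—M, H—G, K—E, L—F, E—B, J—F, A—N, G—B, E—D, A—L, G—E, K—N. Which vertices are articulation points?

A

Removing A increases the component count from 1 to 2, so A is a cut vertex.
By contrast removing B leaves 1 component; it is not a cut vertex. No other vertex is a cut vertex either.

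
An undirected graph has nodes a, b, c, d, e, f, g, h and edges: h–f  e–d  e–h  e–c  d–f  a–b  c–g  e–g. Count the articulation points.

Removing e increases the component count from 2 to 3, so e is a cut vertex.
By contrast removing c leaves 2 components; it is not a cut vertex. No other vertex is a cut vertex either.

1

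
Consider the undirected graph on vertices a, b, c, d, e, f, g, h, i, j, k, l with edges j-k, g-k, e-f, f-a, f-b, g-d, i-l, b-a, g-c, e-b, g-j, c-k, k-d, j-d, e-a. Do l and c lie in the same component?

No

The component containing l is {i, l}, and c is not in it.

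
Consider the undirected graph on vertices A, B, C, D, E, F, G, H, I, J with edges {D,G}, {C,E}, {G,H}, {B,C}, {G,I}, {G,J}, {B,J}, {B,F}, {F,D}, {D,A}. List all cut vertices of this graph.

Removing B increases the component count from 1 to 2, so B is a cut vertex.
Removing C increases the component count from 1 to 2, so C is a cut vertex.
Removing D increases the component count from 1 to 2, so D is a cut vertex.
Likewise G is a cut vertex.
By contrast removing J leaves 1 component; it is not a cut vertex. No other vertex is a cut vertex either.

B, C, D, G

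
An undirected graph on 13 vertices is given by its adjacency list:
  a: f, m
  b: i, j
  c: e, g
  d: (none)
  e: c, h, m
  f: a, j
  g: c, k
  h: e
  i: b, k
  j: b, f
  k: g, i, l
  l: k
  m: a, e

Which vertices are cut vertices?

e, k

Removing e increases the component count from 2 to 3, so e is a cut vertex.
Removing k increases the component count from 2 to 3, so k is a cut vertex.
By contrast removing c leaves 2 components; it is not a cut vertex. No other vertex is a cut vertex either.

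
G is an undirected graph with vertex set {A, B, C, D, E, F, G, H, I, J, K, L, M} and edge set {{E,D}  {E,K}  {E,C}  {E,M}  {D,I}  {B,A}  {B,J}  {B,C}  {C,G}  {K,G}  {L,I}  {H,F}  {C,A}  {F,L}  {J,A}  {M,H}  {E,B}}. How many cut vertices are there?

Removing E increases the component count from 1 to 2, so E is a cut vertex.
By contrast removing G leaves 1 component; it is not a cut vertex. No other vertex is a cut vertex either.

1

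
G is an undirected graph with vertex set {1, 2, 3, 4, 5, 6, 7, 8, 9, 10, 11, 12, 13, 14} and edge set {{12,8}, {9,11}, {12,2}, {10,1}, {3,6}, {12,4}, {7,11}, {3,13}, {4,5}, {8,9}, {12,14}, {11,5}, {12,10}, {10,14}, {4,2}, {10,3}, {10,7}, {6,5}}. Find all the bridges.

1-10, 13-3

The edges on the cycle 12-4-5-11-9-8-12 are not bridges since each lies on that cycle.
But removing 13–3 disconnects 13 from 3; removing 10–1 disconnects 10 from 1 — these are bridges.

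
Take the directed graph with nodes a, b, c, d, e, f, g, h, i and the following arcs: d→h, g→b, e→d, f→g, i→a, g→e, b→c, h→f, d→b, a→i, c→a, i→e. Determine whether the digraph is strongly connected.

Yes

From e we can reach every vertex (a, b, c, d, e, f, g, h, i), and every vertex can reach e (a, b, c, d, e, f, g, h, i). So the whole graph is one strongly connected component.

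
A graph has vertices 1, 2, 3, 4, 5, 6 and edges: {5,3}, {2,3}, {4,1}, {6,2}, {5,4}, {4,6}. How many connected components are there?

1

Starting from 1 we can reach 1, 2, 3, 4, 5, 6. That is one component of size 6.
Total: 1 component.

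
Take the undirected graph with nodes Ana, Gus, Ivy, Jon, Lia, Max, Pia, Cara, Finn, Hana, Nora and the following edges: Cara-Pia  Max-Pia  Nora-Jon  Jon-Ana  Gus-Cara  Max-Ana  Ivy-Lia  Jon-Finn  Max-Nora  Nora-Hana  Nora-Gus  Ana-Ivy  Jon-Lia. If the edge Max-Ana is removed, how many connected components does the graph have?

1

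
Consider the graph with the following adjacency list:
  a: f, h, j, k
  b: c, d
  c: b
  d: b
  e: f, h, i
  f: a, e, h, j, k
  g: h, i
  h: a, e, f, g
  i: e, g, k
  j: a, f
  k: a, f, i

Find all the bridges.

b-c, b-d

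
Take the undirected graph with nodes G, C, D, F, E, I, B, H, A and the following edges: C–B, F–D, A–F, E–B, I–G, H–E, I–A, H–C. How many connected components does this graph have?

2

Starting from B we can reach B, C, E, H. That is one component of size 4.
Starting from A we can reach A, D, F, G, I. That is one component of size 5.
Total: 2 components.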